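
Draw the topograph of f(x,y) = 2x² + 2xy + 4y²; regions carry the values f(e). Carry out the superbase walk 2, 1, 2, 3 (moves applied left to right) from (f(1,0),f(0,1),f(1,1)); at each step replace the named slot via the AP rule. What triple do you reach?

start (2,4,8) = (f(1,0),f(0,1),f(1,1))
replace slot 2: 2·(2+8) − 4 = 16 → (2,16,8)
replace slot 1: 2·(16+8) − 2 = 46 → (46,16,8)
replace slot 2: 2·(46+8) − 16 = 92 → (46,92,8)
replace slot 3: 2·(46+92) − 8 = 268 → (46,92,268)

46,92,268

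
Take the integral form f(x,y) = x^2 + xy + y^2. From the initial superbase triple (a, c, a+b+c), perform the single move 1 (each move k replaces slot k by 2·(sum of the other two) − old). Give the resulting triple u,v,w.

start (1,1,3) = (f(1,0),f(0,1),f(1,1))
replace slot 1: 2·(1+3) − 1 = 7 → (7,1,3)

7,1,3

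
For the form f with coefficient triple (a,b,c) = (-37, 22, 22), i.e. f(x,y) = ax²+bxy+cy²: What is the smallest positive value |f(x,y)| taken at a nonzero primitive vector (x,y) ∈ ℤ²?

river: ρ → (22,22,-37)
river: ρ → (-37,52,7)
river: ρ → (7,60,-5)
river: ρ → (-5,60,7)
river: ρ → (7,52,-37)
river: ρ → (-37,22,22)
closes: descent 0, river 6
min |a| on river = 5

5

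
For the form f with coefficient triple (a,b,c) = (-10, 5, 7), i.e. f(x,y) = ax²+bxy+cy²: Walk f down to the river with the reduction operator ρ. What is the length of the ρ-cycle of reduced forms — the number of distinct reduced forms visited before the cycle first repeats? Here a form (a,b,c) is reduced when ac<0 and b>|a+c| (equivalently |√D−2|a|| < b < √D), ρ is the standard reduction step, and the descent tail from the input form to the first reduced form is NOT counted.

D = 305, ⌊√D⌋ = 17
river: ρ → (7,9,-8)
river: ρ → (-8,7,8)
river: ρ → (8,9,-7)
river: ρ → (-7,5,10)
river: ρ → (10,15,-2)
river: ρ → (-2,17,2)
river: ρ → (2,15,-10)
river: ρ → (-10,5,7)
ρ-cycle length = 8 (tail of 0 descent steps not counted)

8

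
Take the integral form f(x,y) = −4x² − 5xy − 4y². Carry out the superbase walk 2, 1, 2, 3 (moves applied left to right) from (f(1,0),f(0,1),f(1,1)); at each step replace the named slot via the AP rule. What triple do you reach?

start (-4,-4,-13) = (f(1,0),f(0,1),f(1,1))
replace slot 2: 2·((-4)+(-13)) − (-4) = -30 → (-4,-30,-13)
replace slot 1: 2·((-30)+(-13)) − (-4) = -82 → (-82,-30,-13)
replace slot 2: 2·((-82)+(-13)) − (-30) = -160 → (-82,-160,-13)
replace slot 3: 2·((-82)+(-160)) − (-13) = -471 → (-82,-160,-471)

-82,-160,-471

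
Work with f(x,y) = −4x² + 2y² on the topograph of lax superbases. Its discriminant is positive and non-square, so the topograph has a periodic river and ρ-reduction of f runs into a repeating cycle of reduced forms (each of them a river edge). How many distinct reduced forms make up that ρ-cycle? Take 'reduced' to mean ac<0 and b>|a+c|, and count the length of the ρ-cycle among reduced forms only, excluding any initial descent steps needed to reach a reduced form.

D = 32, ⌊√D⌋ = 5
descent: ρ → (2,4,-2)  [lands on river]
river: ρ → (-2,4,2)
ρ-cycle length = 2 (tail of 1 descent step not counted)

2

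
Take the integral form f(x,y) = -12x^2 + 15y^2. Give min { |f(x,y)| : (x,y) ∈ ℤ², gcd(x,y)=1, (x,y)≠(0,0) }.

descent: ρ → (15,0,-12)
descent: ρ → (-12,24,3)  [lands on river]
river: ρ → (3,24,-12)
closes: descent 2, river 2
min |a| on river = 3

3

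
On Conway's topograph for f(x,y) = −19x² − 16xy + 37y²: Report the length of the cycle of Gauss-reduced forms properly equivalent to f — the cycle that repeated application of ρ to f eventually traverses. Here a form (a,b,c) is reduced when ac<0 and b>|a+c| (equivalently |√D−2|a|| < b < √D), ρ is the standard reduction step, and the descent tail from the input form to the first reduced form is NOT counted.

D = 3068, ⌊√D⌋ = 55
descent: ρ → (37,16,-19)
descent: ρ → (-19,22,34)  [lands on river]
river: ρ → (34,46,-7)
river: ρ → (-7,52,13)
river: ρ → (13,52,-7)
river: ρ → (-7,46,34)
river: ρ → (34,22,-19)
river: ρ → (-19,54,2)
river: ρ → (2,54,-19)
ρ-cycle length = 8 (tail of 2 descent steps not counted)

8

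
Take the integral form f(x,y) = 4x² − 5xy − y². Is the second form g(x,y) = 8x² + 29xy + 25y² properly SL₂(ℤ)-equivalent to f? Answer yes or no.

D₁ = 41, D₂ = 41
river cycle of f (length 10): (-1, 5, 4), (4, 3, -2), (-2, 5, 2), (2, 3, -4), (-4, 5, 1), (1, 5, -4), (-4, 3, 2), (2, 5, -2), (-2, 3, 4), (4, 5, -1)
river cycle of g (length 10): (4, 3, -2), (-2, 5, 2), (2, 3, -4), (-4, 5, 1), (1, 5, -4), (-4, 3, 2), (2, 5, -2), (-2, 3, 4), (4, 5, -1), (-1, 5, 4)
cycles coincide ⇒ equivalent

yes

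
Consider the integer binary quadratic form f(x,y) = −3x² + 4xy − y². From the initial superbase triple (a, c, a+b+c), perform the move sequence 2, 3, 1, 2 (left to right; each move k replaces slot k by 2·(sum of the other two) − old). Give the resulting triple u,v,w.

start (-3,-1,0) = (f(1,0),f(0,1),f(1,1))
replace slot 2: 2·((-3)+0) − (-1) = -5 → (-3,-5,0)
replace slot 3: 2·((-3)+(-5)) − 0 = -16 → (-3,-5,-16)
replace slot 1: 2·((-5)+(-16)) − (-3) = -39 → (-39,-5,-16)
replace slot 2: 2·((-39)+(-16)) − (-5) = -105 → (-39,-105,-16)

-39,-105,-16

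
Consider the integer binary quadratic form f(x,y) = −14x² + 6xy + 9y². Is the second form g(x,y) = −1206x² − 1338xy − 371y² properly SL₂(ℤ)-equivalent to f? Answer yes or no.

D₁ = 540, D₂ = 540
river cycle of f (length 8): (9, 12, -11), (-11, 10, 10), (10, 10, -11), (-11, 12, 9), (9, 6, -14), (-14, 22, 1), (1, 22, -14), (-14, 6, 9)
river cycle of g (length 8): (-14, 6, 9), (9, 12, -11), (-11, 10, 10), (10, 10, -11), (-11, 12, 9), (9, 6, -14), (-14, 22, 1), (1, 22, -14)
cycles coincide ⇒ equivalent

yes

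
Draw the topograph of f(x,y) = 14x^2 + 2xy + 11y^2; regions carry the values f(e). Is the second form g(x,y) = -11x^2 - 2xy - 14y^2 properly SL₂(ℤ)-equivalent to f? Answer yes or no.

D₁ = -612, D₂ = -612
f: flip: (14,2,11)→(11,-2,14)
f: reduced (well bottom): (11,-2,14) with a≤c, −a<b≤a
g is negative-definite; reduce −g:
−g: reduced (well bottom): (11,2,14) with a≤c, −a<b≤a
flip sign back: reduced form of g is (-11,-2,-14)
reduced forms (11, -2, 14) vs (-11, -2, -14) ⇒ inequivalent

no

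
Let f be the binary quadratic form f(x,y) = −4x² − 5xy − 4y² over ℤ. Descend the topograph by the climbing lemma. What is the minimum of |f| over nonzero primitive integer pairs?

translate: b→-3 (≡5 mod 8), so (4,5,4)→(4,-3,3)
flip: (4,-3,3)→(3,3,4)
reduced (well bottom): (3,3,4) with a≤c, −a<b≤a
well minimum |f| = |-3| = 3 (negative-definite)

3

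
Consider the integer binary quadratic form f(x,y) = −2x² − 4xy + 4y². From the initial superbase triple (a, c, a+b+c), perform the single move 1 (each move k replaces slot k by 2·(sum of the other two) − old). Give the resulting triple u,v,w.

start (-2,4,-2) = (f(1,0),f(0,1),f(1,1))
replace slot 1: 2·(4+(-2)) − (-2) = 6 → (6,4,-2)

6,4,-2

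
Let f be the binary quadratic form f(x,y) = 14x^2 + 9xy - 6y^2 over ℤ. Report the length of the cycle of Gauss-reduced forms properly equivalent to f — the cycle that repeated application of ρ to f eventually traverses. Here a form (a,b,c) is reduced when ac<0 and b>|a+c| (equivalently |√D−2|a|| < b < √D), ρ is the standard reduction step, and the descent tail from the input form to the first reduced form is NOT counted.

D = 417, ⌊√D⌋ = 20
river: ρ → (-6,15,8)
river: ρ → (8,17,-4)
river: ρ → (-4,15,12)
river: ρ → (12,9,-7)
river: ρ → (-7,19,2)
river: ρ → (2,17,-16)
river: ρ → (-16,15,3)
river: ρ → (3,15,-16)
river: ρ → (-16,17,2)
river: ρ → (2,19,-7)
river: ρ → (-7,9,12)
river: ρ → (12,15,-4)
river: ρ → (-4,17,8)
river: ρ → (8,15,-6)
river: ρ → (-6,9,14)
river: ρ → (14,19,-1)
river: ρ → (-1,19,14)
river: ρ → (14,9,-6)
ρ-cycle length = 18 (tail of 0 descent steps not counted)

18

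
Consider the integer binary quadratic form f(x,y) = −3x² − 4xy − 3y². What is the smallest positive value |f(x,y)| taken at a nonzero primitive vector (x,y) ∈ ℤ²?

translate: b→-2 (≡4 mod 6), so (3,4,3)→(3,-2,2)
flip: (3,-2,2)→(2,2,3)
reduced (well bottom): (2,2,3) with a≤c, −a<b≤a
well minimum |f| = |-2| = 2 (negative-definite)

2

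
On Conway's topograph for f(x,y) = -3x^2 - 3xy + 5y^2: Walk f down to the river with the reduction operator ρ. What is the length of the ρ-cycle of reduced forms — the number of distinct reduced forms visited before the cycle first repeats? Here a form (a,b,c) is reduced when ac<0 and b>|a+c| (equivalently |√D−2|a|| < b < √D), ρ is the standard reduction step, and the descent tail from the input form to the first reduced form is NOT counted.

D = 69, ⌊√D⌋ = 8
descent: ρ → (5,3,-3)  [lands on river]
river: ρ → (-3,3,5)
river: ρ → (5,7,-1)
river: ρ → (-1,7,5)
ρ-cycle length = 4 (tail of 1 descent step not counted)

4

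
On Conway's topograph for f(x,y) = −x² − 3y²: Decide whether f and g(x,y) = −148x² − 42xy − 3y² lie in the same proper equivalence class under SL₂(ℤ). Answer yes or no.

D₁ = -12, D₂ = -12
f is negative-definite; reduce −f:
−f: reduced (well bottom): (1,0,3) with a≤c, −a<b≤a
flip sign back: reduced form of f is (-1,0,-3)
g is negative-definite; reduce −g:
−g: flip: (148,42,3)→(3,-42,148)
−g: translate: b→0 (≡-42 mod 6), so (3,-42,148)→(3,0,1)
−g: flip: (3,0,1)→(1,0,3)
−g: reduced (well bottom): (1,0,3) with a≤c, −a<b≤a
flip sign back: reduced form of g is (-1,0,-3)
reduced forms (-1, 0, -3) vs (-1, 0, -3) ⇒ equivalent

yes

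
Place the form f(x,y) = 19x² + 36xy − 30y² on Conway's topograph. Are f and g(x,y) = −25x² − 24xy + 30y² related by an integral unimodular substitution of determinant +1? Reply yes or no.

D₁ = 3576, D₂ = 3576
river cycle of f (length 8): (-30, 24, 25), (25, 26, -29), (-29, 32, 22), (22, 56, -5), (-5, 54, 33), (33, 12, -26), (-26, 40, 19), (19, 36, -30)
river cycle of g (length 8): (30, 24, -25), (-25, 26, 29), (29, 32, -22), (-22, 56, 5), (5, 54, -33), (-33, 12, 26), (26, 40, -19), (-19, 36, 30)
cycles differ ⇒ inequivalent

no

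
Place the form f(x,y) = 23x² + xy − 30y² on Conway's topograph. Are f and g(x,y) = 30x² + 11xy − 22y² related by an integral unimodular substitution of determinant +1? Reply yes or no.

D₁ = 2761, D₂ = 2761
river cycle of f (length 74): (23, 47, -6), (-6, 49, 15), (15, 41, -18), (-18, 31, 25), (25, 19, -24), (-24, 29, 20), (20, 51, -2), (-2, 49, 45), (45, 41, -6), (-6, 43, 38), … (64 more)
river cycle of g (length 74): (-22, 33, 19), (19, 43, -12), (-12, 29, 40), (40, 51, -1), (-1, 51, 40), (40, 29, -12), (-12, 43, 19), (19, 33, -22), (-22, 11, 30), (30, 49, -3), … (64 more)
cycles differ ⇒ inequivalent

no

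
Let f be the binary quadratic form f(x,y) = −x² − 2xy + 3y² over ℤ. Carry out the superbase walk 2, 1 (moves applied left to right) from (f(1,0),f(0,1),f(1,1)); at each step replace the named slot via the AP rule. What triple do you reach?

start (-1,3,0) = (f(1,0),f(0,1),f(1,1))
replace slot 2: 2·((-1)+0) − 3 = -5 → (-1,-5,0)
replace slot 1: 2·((-5)+0) − (-1) = -9 → (-9,-5,0)

-9,-5,0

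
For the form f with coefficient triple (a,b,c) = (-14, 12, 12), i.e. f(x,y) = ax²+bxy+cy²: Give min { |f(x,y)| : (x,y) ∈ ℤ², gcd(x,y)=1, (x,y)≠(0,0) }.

river: ρ → (12,12,-14)
river: ρ → (-14,16,10)
river: ρ → (10,24,-6)
river: ρ → (-6,24,10)
river: ρ → (10,16,-14)
river: ρ → (-14,12,12)
closes: descent 0, river 6
min |a| on river = 6

6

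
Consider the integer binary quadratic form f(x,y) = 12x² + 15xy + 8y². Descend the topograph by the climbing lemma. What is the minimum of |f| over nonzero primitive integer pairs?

translate: b→-9 (≡15 mod 24), so (12,15,8)→(12,-9,5)
flip: (12,-9,5)→(5,9,12)
translate: b→-1 (≡9 mod 10), so (5,9,12)→(5,-1,8)
reduced (well bottom): (5,-1,8) with a≤c, −a<b≤a
well minimum = a = 5

5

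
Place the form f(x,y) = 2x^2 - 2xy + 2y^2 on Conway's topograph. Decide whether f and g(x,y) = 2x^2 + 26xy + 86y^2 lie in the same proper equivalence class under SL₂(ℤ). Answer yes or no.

D₁ = -12, D₂ = -12
f: translate: b→2 (≡-2 mod 4), so (2,-2,2)→(2,2,2)
f: reduced (well bottom): (2,2,2) with a≤c, −a<b≤a
g: translate: b→2 (≡26 mod 4), so (2,26,86)→(2,2,2)
g: reduced (well bottom): (2,2,2) with a≤c, −a<b≤a
reduced forms (2, 2, 2) vs (2, 2, 2) ⇒ equivalent

yes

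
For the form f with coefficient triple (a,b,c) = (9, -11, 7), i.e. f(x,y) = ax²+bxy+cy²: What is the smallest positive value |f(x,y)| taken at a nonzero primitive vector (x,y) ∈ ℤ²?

translate: b→7 (≡-11 mod 18), so (9,-11,7)→(9,7,5)
flip: (9,7,5)→(5,-7,9)
translate: b→3 (≡-7 mod 10), so (5,-7,9)→(5,3,7)
reduced (well bottom): (5,3,7) with a≤c, −a<b≤a
well minimum = a = 5

5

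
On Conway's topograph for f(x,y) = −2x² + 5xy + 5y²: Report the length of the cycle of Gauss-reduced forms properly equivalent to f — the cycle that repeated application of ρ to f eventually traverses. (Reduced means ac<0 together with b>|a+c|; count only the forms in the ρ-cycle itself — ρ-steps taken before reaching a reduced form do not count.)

D = 65, ⌊√D⌋ = 8
river: ρ → (5,5,-2)
river: ρ → (-2,7,2)
river: ρ → (2,5,-5)
river: ρ → (-5,5,2)
river: ρ → (2,7,-2)
river: ρ → (-2,5,5)
ρ-cycle length = 6 (tail of 0 descent steps not counted)

6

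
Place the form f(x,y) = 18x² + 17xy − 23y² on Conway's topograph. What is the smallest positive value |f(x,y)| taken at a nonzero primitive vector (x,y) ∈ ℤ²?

river: ρ → (-23,29,12)
river: ρ → (12,43,-2)
river: ρ → (-2,41,33)
river: ρ → (33,25,-10)
river: ρ → (-10,35,18)
river: ρ → (18,37,-8)
river: ρ → (-8,43,3)
river: ρ → (3,41,-22)
river: ρ → (-22,3,22)
river: ρ → (22,41,-3)
river: ρ → (-3,43,8)
river: ρ → (8,37,-18)
river: ρ → (-18,35,10)
river: ρ → (10,25,-33)
river: ρ → (-33,41,2)
river: ρ → (2,43,-12)
river: ρ → (-12,29,23)
river: ρ → (23,17,-18)
river: ρ → (-18,19,22)
river: ρ → (22,25,-15)
river: ρ → (-15,35,12)
river: ρ → (12,37,-12)
river: ρ → (-12,35,15)
river: ρ → (15,25,-22)
river: ρ → (-22,19,18)
river: ρ → (18,17,-23)
closes: descent 0, river 26
min |a| on river = 2

2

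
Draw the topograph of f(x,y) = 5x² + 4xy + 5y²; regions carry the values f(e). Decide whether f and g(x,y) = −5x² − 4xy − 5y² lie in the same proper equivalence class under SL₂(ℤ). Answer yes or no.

D₁ = -84, D₂ = -84
f: reduced (well bottom): (5,4,5) with a≤c, −a<b≤a
g is negative-definite; reduce −g:
−g: reduced (well bottom): (5,4,5) with a≤c, −a<b≤a
flip sign back: reduced form of g is (-5,-4,-5)
reduced forms (5, 4, 5) vs (-5, -4, -5) ⇒ inequivalent

no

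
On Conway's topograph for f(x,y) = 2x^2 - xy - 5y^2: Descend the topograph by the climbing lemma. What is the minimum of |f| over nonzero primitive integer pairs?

descent: ρ → (-5,1,2)
descent: ρ → (2,3,-4)  [lands on river]
river: ρ → (-4,5,1)
river: ρ → (1,5,-4)
river: ρ → (-4,3,2)
river: ρ → (2,5,-2)
river: ρ → (-2,3,4)
river: ρ → (4,5,-1)
river: ρ → (-1,5,4)
river: ρ → (4,3,-2)
river: ρ → (-2,5,2)
closes: descent 2, river 10
min |a| on river = 1

1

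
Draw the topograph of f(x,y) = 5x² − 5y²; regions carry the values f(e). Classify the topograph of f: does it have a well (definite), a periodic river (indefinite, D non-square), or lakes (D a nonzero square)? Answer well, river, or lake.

D = b²−4ac = 0² − 4·5·(-5) = 100
D = 10² is a perfect square ⇒ form factors over ℤ ⇒ lakes

lake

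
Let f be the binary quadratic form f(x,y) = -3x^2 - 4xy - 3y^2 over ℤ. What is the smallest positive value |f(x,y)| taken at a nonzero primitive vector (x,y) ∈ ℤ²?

translate: b→-2 (≡4 mod 6), so (3,4,3)→(3,-2,2)
flip: (3,-2,2)→(2,2,3)
reduced (well bottom): (2,2,3) with a≤c, −a<b≤a
well minimum |f| = |-2| = 2 (negative-definite)

2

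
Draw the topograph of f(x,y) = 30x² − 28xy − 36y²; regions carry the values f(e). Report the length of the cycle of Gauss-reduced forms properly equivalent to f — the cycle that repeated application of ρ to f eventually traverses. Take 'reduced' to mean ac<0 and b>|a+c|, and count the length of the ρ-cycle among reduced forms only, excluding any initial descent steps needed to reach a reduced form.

D = 5104, ⌊√D⌋ = 71
descent: ρ → (-36,28,30)  [lands on river]
river: ρ → (30,32,-34)
river: ρ → (-34,36,28)
river: ρ → (28,20,-42)
river: ρ → (-42,64,6)
river: ρ → (6,68,-20)
river: ρ → (-20,52,30)
river: ρ → (30,68,-4)
river: ρ → (-4,68,30)
river: ρ → (30,52,-20)
river: ρ → (-20,68,6)
river: ρ → (6,64,-42)
river: ρ → (-42,20,28)
river: ρ → (28,36,-34)
river: ρ → (-34,32,30)
river: ρ → (30,28,-36)
river: ρ → (-36,44,22)
river: ρ → (22,44,-36)
ρ-cycle length = 18 (tail of 1 descent step not counted)

18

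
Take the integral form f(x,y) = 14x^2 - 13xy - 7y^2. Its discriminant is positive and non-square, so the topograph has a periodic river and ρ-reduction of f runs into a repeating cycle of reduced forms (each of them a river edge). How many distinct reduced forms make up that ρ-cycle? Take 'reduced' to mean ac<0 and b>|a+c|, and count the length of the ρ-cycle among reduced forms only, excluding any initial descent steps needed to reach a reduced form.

D = 561, ⌊√D⌋ = 23
descent: ρ → (-7,13,14)  [lands on river]
river: ρ → (14,15,-6)
river: ρ → (-6,21,5)
river: ρ → (5,19,-10)
river: ρ → (-10,21,3)
river: ρ → (3,21,-10)
river: ρ → (-10,19,5)
river: ρ → (5,21,-6)
river: ρ → (-6,15,14)
river: ρ → (14,13,-7)
river: ρ → (-7,15,12)
river: ρ → (12,9,-10)
river: ρ → (-10,11,11)
river: ρ → (11,11,-10)
river: ρ → (-10,9,12)
river: ρ → (12,15,-7)
ρ-cycle length = 16 (tail of 1 descent step not counted)

16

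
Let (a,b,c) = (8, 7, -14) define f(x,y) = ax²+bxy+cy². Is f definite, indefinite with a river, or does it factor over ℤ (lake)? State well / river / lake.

D = b²−4ac = 7² − 4·8·(-14) = 497
D > 0 non-square ⇒ indefinite ⇒ periodic river

river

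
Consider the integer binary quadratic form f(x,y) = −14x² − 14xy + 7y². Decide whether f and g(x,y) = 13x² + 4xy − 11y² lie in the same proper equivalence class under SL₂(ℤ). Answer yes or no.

D₁ = 588, D₂ = 588
river cycle of f (length 2): (7, 14, -14), (-14, 14, 7)
river cycle of g (length 6): (-11, 18, 6), (6, 18, -11), (-11, 4, 13), (13, 22, -2), (-2, 22, 13), (13, 4, -11)
cycles differ ⇒ inequivalent

no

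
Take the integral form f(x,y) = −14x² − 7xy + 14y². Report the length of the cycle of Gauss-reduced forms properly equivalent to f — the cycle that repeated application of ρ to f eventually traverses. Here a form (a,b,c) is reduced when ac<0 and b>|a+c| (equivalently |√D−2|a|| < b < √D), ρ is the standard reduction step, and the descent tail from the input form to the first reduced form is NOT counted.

D = 833, ⌊√D⌋ = 28
descent: ρ → (14,7,-14)  [lands on river]
river: ρ → (-14,21,7)
river: ρ → (7,21,-14)
river: ρ → (-14,7,14)
river: ρ → (14,21,-7)
river: ρ → (-7,21,14)
ρ-cycle length = 6 (tail of 1 descent step not counted)

6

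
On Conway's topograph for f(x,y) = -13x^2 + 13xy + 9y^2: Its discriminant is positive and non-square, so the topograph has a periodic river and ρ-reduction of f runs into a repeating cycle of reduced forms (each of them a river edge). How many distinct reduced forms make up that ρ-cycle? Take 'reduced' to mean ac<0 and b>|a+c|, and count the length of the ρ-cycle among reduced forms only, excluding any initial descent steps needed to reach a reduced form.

D = 637, ⌊√D⌋ = 25
river: ρ → (9,23,-3)
river: ρ → (-3,25,1)
river: ρ → (1,25,-3)
river: ρ → (-3,23,9)
river: ρ → (9,13,-13)
river: ρ → (-13,13,9)
ρ-cycle length = 6 (tail of 0 descent steps not counted)

6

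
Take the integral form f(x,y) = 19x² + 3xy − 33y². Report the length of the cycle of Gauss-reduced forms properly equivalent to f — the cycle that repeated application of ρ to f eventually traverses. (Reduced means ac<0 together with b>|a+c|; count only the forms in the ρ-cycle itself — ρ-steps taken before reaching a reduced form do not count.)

D = 2517, ⌊√D⌋ = 50
descent: ρ → (-33,-3,19)
descent: ρ → (19,41,-11)  [lands on river]
river: ρ → (-11,47,7)
river: ρ → (7,37,-41)
river: ρ → (-41,45,3)
river: ρ → (3,45,-41)
river: ρ → (-41,37,7)
river: ρ → (7,47,-11)
river: ρ → (-11,41,19)
river: ρ → (19,35,-17)
river: ρ → (-17,33,21)
river: ρ → (21,9,-29)
river: ρ → (-29,49,1)
river: ρ → (1,49,-29)
river: ρ → (-29,9,21)
river: ρ → (21,33,-17)
river: ρ → (-17,35,19)
ρ-cycle length = 16 (tail of 2 descent steps not counted)

16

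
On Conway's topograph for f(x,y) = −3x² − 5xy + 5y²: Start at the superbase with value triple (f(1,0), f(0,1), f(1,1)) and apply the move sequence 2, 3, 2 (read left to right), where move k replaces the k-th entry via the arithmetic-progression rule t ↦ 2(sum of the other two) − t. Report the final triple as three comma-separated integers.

start (-3,5,-3) = (f(1,0),f(0,1),f(1,1))
replace slot 2: 2·((-3)+(-3)) − 5 = -17 → (-3,-17,-3)
replace slot 3: 2·((-3)+(-17)) − (-3) = -37 → (-3,-17,-37)
replace slot 2: 2·((-3)+(-37)) − (-17) = -63 → (-3,-63,-37)

-3,-63,-37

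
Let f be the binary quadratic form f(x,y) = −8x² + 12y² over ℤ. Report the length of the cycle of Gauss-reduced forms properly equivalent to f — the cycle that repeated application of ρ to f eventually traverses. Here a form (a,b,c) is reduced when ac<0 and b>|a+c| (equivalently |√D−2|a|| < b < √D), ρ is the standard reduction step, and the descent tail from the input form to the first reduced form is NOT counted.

D = 384, ⌊√D⌋ = 19
descent: ρ → (12,0,-8)
descent: ρ → (-8,16,4)  [lands on river]
river: ρ → (4,16,-8)
ρ-cycle length = 2 (tail of 2 descent steps not counted)

2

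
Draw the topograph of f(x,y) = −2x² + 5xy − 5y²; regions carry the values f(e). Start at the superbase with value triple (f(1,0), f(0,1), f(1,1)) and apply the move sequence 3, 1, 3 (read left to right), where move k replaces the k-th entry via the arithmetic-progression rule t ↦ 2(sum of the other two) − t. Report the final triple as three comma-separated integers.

start (-2,-5,-2) = (f(1,0),f(0,1),f(1,1))
replace slot 3: 2·((-2)+(-5)) − (-2) = -12 → (-2,-5,-12)
replace slot 1: 2·((-5)+(-12)) − (-2) = -32 → (-32,-5,-12)
replace slot 3: 2·((-32)+(-5)) − (-12) = -62 → (-32,-5,-62)

-32,-5,-62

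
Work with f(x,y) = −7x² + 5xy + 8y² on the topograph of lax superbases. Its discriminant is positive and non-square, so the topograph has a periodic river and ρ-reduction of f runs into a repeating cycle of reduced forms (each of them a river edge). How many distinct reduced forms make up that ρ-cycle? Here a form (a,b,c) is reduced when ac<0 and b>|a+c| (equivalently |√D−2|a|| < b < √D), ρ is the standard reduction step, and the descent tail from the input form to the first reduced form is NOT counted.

D = 249, ⌊√D⌋ = 15
river: ρ → (8,11,-4)
river: ρ → (-4,13,5)
river: ρ → (5,7,-10)
river: ρ → (-10,13,2)
river: ρ → (2,15,-3)
river: ρ → (-3,15,2)
river: ρ → (2,13,-10)
river: ρ → (-10,7,5)
river: ρ → (5,13,-4)
river: ρ → (-4,11,8)
river: ρ → (8,5,-7)
river: ρ → (-7,9,6)
river: ρ → (6,15,-1)
river: ρ → (-1,15,6)
river: ρ → (6,9,-7)
river: ρ → (-7,5,8)
ρ-cycle length = 16 (tail of 0 descent steps not counted)

16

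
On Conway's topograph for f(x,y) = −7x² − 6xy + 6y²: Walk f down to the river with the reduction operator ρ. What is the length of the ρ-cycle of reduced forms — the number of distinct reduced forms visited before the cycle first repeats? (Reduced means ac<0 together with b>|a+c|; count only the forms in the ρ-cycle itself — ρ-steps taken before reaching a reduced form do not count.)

D = 204, ⌊√D⌋ = 14
descent: ρ → (6,6,-7)  [lands on river]
river: ρ → (-7,8,5)
river: ρ → (5,12,-3)
river: ρ → (-3,12,5)
river: ρ → (5,8,-7)
river: ρ → (-7,6,6)
ρ-cycle length = 6 (tail of 1 descent step not counted)

6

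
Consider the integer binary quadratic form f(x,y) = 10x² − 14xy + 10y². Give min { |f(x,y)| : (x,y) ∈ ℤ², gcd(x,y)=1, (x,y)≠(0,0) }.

translate: b→6 (≡-14 mod 20), so (10,-14,10)→(10,6,6)
flip: (10,6,6)→(6,-6,10)
translate: b→6 (≡-6 mod 12), so (6,-6,10)→(6,6,10)
reduced (well bottom): (6,6,10) with a≤c, −a<b≤a
well minimum = a = 6

6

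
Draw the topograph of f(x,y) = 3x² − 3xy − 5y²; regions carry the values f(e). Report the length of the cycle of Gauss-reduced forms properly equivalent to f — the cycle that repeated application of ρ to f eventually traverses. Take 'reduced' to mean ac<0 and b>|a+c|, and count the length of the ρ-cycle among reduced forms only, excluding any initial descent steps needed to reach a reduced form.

D = 69, ⌊√D⌋ = 8
descent: ρ → (-5,3,3)  [lands on river]
river: ρ → (3,3,-5)
river: ρ → (-5,7,1)
river: ρ → (1,7,-5)
ρ-cycle length = 4 (tail of 1 descent step not counted)

4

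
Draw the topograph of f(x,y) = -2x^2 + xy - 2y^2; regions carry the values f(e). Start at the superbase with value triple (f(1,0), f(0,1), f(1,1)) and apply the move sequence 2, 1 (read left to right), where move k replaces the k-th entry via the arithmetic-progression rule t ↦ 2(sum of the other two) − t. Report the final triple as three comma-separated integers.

start (-2,-2,-3) = (f(1,0),f(0,1),f(1,1))
replace slot 2: 2·((-2)+(-3)) − (-2) = -8 → (-2,-8,-3)
replace slot 1: 2·((-8)+(-3)) − (-2) = -20 → (-20,-8,-3)

-20,-8,-3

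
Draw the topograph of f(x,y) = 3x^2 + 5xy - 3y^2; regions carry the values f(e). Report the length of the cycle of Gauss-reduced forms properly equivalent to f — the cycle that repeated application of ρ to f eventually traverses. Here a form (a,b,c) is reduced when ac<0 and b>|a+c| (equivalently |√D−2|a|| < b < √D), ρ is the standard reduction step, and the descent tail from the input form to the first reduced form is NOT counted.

D = 61, ⌊√D⌋ = 7
river: ρ → (-3,7,1)
river: ρ → (1,7,-3)
river: ρ → (-3,5,3)
river: ρ → (3,7,-1)
river: ρ → (-1,7,3)
river: ρ → (3,5,-3)
ρ-cycle length = 6 (tail of 0 descent steps not counted)

6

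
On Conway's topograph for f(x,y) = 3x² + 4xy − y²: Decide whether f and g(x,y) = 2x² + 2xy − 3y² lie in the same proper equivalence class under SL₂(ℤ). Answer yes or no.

D₁ = 28, D₂ = 28
river cycle of f (length 4): (-1, 4, 3), (3, 2, -2), (-2, 2, 3), (3, 4, -1)
river cycle of g (length 4): (-3, 4, 1), (1, 4, -3), (-3, 2, 2), (2, 2, -3)
cycles differ ⇒ inequivalent

no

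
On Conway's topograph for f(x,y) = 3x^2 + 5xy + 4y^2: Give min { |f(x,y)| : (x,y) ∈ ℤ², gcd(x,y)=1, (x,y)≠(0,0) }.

translate: b→-1 (≡5 mod 6), so (3,5,4)→(3,-1,2)
flip: (3,-1,2)→(2,1,3)
reduced (well bottom): (2,1,3) with a≤c, −a<b≤a
well minimum = a = 2

2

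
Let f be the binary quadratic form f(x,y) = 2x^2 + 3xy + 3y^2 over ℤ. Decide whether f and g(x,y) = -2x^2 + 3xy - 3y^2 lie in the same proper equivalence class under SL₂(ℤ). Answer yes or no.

D₁ = -15, D₂ = -15
f: translate: b→-1 (≡3 mod 4), so (2,3,3)→(2,-1,2)
f: flip: (2,-1,2)→(2,1,2)
f: reduced (well bottom): (2,1,2) with a≤c, −a<b≤a
g is negative-definite; reduce −g:
−g: translate: b→1 (≡-3 mod 4), so (2,-3,3)→(2,1,2)
−g: reduced (well bottom): (2,1,2) with a≤c, −a<b≤a
flip sign back: reduced form of g is (-2,-1,-2)
reduced forms (2, 1, 2) vs (-2, -1, -2) ⇒ inequivalent

no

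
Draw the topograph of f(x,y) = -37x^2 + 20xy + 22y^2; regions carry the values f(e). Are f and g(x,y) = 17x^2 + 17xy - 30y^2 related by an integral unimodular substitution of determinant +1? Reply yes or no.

D₁ = 3656, D₂ = 2329
discriminants differ ⇒ not SL₂(ℤ)-equivalent

no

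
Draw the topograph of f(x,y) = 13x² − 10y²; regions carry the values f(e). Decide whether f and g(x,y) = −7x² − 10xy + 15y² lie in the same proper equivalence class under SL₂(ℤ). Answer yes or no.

D₁ = 520, D₂ = 520
river cycle of f (length 6): (-10, 20, 3), (3, 22, -3), (-3, 20, 10), (10, 20, -3), (-3, 22, 3), (3, 20, -10)
river cycle of g (length 10): (15, 10, -7), (-7, 18, 7), (7, 10, -15), (-15, 20, 2), (2, 20, -15), (-15, 10, 7), (7, 18, -7), (-7, 10, 15), (15, 20, -2), (-2, 20, 15)
cycles differ ⇒ inequivalent

no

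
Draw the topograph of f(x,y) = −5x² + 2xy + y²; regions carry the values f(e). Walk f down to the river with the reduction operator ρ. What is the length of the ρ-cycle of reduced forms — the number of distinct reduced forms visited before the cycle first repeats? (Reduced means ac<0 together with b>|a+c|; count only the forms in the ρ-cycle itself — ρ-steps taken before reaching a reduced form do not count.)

D = 24, ⌊√D⌋ = 4
descent: ρ → (1,4,-2)  [lands on river]
river: ρ → (-2,4,1)
ρ-cycle length = 2 (tail of 1 descent step not counted)

2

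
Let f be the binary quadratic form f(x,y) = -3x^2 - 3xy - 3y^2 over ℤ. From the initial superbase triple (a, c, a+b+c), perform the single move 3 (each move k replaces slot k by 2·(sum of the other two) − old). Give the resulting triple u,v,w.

start (-3,-3,-9) = (f(1,0),f(0,1),f(1,1))
replace slot 3: 2·((-3)+(-3)) − (-9) = -3 → (-3,-3,-3)

-3,-3,-3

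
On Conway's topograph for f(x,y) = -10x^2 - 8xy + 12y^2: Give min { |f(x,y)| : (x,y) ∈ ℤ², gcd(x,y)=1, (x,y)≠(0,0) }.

descent: ρ → (12,8,-10)  [lands on river]
river: ρ → (-10,12,10)
river: ρ → (10,8,-12)
river: ρ → (-12,16,6)
river: ρ → (6,20,-6)
river: ρ → (-6,16,12)
closes: descent 1, river 6
min |a| on river = 6

6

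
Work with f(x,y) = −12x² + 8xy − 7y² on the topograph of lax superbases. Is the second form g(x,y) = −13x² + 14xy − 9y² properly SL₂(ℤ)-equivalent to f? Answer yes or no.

D₁ = -272, D₂ = -272
f is negative-definite; reduce −f:
−f: flip: (12,-8,7)→(7,8,12)
−f: translate: b→-6 (≡8 mod 14), so (7,8,12)→(7,-6,11)
−f: reduced (well bottom): (7,-6,11) with a≤c, −a<b≤a
flip sign back: reduced form of f is (-7,6,-11)
g is negative-definite; reduce −g:
−g: translate: b→12 (≡-14 mod 26), so (13,-14,9)→(13,12,8)
−g: flip: (13,12,8)→(8,-12,13)
−g: translate: b→4 (≡-12 mod 16), so (8,-12,13)→(8,4,9)
−g: reduced (well bottom): (8,4,9) with a≤c, −a<b≤a
flip sign back: reduced form of g is (-8,-4,-9)
reduced forms (-7, 6, -11) vs (-8, -4, -9) ⇒ inequivalent

no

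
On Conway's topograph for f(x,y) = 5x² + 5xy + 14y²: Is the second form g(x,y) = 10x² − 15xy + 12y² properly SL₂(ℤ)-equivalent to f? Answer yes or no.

D₁ = -255, D₂ = -255
f: reduced (well bottom): (5,5,14) with a≤c, −a<b≤a
g: translate: b→5 (≡-15 mod 20), so (10,-15,12)→(10,5,7)
g: flip: (10,5,7)→(7,-5,10)
g: reduced (well bottom): (7,-5,10) with a≤c, −a<b≤a
reduced forms (5, 5, 14) vs (7, -5, 10) ⇒ inequivalent

no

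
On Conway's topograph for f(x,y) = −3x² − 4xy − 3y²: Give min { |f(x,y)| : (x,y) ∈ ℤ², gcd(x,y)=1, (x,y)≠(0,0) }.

translate: b→-2 (≡4 mod 6), so (3,4,3)→(3,-2,2)
flip: (3,-2,2)→(2,2,3)
reduced (well bottom): (2,2,3) with a≤c, −a<b≤a
well minimum |f| = |-2| = 2 (negative-definite)

2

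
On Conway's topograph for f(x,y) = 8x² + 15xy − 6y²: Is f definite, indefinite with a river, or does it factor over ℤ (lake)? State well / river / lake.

D = b²−4ac = 15² − 4·8·(-6) = 417
D > 0 non-square ⇒ indefinite ⇒ periodic river

river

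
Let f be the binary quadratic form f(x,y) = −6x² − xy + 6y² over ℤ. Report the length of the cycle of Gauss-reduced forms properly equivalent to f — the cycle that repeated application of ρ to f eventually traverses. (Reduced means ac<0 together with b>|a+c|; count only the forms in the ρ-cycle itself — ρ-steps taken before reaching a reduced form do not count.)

D = 145, ⌊√D⌋ = 12
descent: ρ → (6,1,-6)  [lands on river]
river: ρ → (-6,11,1)
river: ρ → (1,11,-6)
river: ρ → (-6,1,6)
river: ρ → (6,11,-1)
river: ρ → (-1,11,6)
ρ-cycle length = 6 (tail of 1 descent step not counted)

6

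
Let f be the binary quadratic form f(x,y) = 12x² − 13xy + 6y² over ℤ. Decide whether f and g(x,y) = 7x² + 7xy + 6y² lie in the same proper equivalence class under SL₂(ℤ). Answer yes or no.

D₁ = -119, D₂ = -119
f: translate: b→11 (≡-13 mod 24), so (12,-13,6)→(12,11,5)
f: flip: (12,11,5)→(5,-11,12)
f: translate: b→-1 (≡-11 mod 10), so (5,-11,12)→(5,-1,6)
f: reduced (well bottom): (5,-1,6) with a≤c, −a<b≤a
g: flip: (7,7,6)→(6,-7,7)
g: translate: b→5 (≡-7 mod 12), so (6,-7,7)→(6,5,6)
g: reduced (well bottom): (6,5,6) with a≤c, −a<b≤a
reduced forms (5, -1, 6) vs (6, 5, 6) ⇒ inequivalent

no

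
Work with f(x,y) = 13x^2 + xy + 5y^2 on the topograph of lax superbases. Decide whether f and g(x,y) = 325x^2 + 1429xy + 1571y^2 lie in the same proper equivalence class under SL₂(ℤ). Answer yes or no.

D₁ = -259, D₂ = -259
f: flip: (13,1,5)→(5,-1,13)
f: reduced (well bottom): (5,-1,13) with a≤c, −a<b≤a
g: translate: b→129 (≡1429 mod 650), so (325,1429,1571)→(325,129,13)
g: flip: (325,129,13)→(13,-129,325)
g: translate: b→1 (≡-129 mod 26), so (13,-129,325)→(13,1,5)
g: flip: (13,1,5)→(5,-1,13)
g: reduced (well bottom): (5,-1,13) with a≤c, −a<b≤a
reduced forms (5, -1, 13) vs (5, -1, 13) ⇒ equivalent

yes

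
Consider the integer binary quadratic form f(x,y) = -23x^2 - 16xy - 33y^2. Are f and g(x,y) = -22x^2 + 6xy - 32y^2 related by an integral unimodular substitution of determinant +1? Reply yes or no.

D₁ = -2780, D₂ = -2780
f is negative-definite; reduce −f:
−f: reduced (well bottom): (23,16,33) with a≤c, −a<b≤a
flip sign back: reduced form of f is (-23,-16,-33)
g is negative-definite; reduce −g:
−g: reduced (well bottom): (22,-6,32) with a≤c, −a<b≤a
flip sign back: reduced form of g is (-22,6,-32)
reduced forms (-23, -16, -33) vs (-22, 6, -32) ⇒ inequivalent

no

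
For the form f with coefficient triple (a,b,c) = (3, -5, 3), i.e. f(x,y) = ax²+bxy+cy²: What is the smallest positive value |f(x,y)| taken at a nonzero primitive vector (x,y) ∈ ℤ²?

translate: b→1 (≡-5 mod 6), so (3,-5,3)→(3,1,1)
flip: (3,1,1)→(1,-1,3)
translate: b→1 (≡-1 mod 2), so (1,-1,3)→(1,1,3)
reduced (well bottom): (1,1,3) with a≤c, −a<b≤a
well minimum = a = 1

1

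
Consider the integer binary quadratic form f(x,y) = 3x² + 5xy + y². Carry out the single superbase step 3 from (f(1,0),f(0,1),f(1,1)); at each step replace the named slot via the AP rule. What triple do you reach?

start (3,1,9) = (f(1,0),f(0,1),f(1,1))
replace slot 3: 2·(3+1) − 9 = -1 → (3,1,-1)

3,1,-1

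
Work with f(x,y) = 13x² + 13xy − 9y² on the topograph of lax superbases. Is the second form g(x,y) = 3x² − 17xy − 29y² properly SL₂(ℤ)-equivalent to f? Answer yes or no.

D₁ = 637, D₂ = 637
river cycle of f (length 6): (-9, 23, 3), (3, 25, -1), (-1, 25, 3), (3, 23, -9), (-9, 13, 13), (13, 13, -9)
river cycle of g (length 6): (3, 25, -1), (-1, 25, 3), (3, 23, -9), (-9, 13, 13), (13, 13, -9), (-9, 23, 3)
cycles coincide ⇒ equivalent

yes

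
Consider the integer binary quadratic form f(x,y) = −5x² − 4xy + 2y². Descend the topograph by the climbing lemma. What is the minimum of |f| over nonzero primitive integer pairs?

descent: ρ → (2,4,-5)  [lands on river]
river: ρ → (-5,6,1)
river: ρ → (1,6,-5)
river: ρ → (-5,4,2)
closes: descent 1, river 4
min |a| on river = 1

1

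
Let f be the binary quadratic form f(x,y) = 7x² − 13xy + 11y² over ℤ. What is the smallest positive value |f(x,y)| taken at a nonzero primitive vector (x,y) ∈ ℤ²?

translate: b→1 (≡-13 mod 14), so (7,-13,11)→(7,1,5)
flip: (7,1,5)→(5,-1,7)
reduced (well bottom): (5,-1,7) with a≤c, −a<b≤a
well minimum = a = 5

5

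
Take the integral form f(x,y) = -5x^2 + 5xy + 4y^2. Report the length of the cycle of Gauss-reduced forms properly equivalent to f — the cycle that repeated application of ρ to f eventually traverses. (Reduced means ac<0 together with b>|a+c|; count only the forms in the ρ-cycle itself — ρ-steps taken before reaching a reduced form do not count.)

D = 105, ⌊√D⌋ = 10
river: ρ → (4,3,-6)
river: ρ → (-6,9,1)
river: ρ → (1,9,-6)
river: ρ → (-6,3,4)
river: ρ → (4,5,-5)
river: ρ → (-5,5,4)
ρ-cycle length = 6 (tail of 0 descent steps not counted)

6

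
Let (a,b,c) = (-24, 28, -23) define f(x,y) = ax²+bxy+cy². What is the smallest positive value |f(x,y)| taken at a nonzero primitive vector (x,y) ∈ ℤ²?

translate: b→20 (≡-28 mod 48), so (24,-28,23)→(24,20,19)
flip: (24,20,19)→(19,-20,24)
translate: b→18 (≡-20 mod 38), so (19,-20,24)→(19,18,23)
reduced (well bottom): (19,18,23) with a≤c, −a<b≤a
well minimum |f| = |-19| = 19 (negative-definite)

19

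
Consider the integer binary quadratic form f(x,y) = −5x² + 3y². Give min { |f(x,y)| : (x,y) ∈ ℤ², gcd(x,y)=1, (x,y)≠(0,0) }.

descent: ρ → (3,6,-2)  [lands on river]
river: ρ → (-2,6,3)
closes: descent 1, river 2
min |a| on river = 2

2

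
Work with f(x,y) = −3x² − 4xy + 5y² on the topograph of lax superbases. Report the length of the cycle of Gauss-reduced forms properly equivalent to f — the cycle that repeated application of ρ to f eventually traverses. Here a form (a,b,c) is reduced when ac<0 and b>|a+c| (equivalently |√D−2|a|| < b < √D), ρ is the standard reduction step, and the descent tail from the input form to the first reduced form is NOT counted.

D = 76, ⌊√D⌋ = 8
descent: ρ → (5,4,-3)  [lands on river]
river: ρ → (-3,8,1)
river: ρ → (1,8,-3)
river: ρ → (-3,4,5)
river: ρ → (5,6,-2)
river: ρ → (-2,6,5)
ρ-cycle length = 6 (tail of 1 descent step not counted)

6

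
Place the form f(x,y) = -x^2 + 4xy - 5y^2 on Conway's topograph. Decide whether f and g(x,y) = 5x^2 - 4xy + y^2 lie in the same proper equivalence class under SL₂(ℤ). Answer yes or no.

D₁ = -4, D₂ = -4
f is negative-definite; reduce −f:
−f: translate: b→0 (≡-4 mod 2), so (1,-4,5)→(1,0,1)
−f: reduced (well bottom): (1,0,1) with a≤c, −a<b≤a
flip sign back: reduced form of f is (-1,0,-1)
g: flip: (5,-4,1)→(1,4,5)
g: translate: b→0 (≡4 mod 2), so (1,4,5)→(1,0,1)
g: reduced (well bottom): (1,0,1) with a≤c, −a<b≤a
reduced forms (-1, 0, -1) vs (1, 0, 1) ⇒ inequivalent

no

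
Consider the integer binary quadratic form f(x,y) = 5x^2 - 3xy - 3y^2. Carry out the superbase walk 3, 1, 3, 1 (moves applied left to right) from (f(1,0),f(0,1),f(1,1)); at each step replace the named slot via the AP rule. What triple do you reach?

start (5,-3,-1) = (f(1,0),f(0,1),f(1,1))
replace slot 3: 2·(5+(-3)) − (-1) = 5 → (5,-3,5)
replace slot 1: 2·((-3)+5) − 5 = -1 → (-1,-3,5)
replace slot 3: 2·((-1)+(-3)) − 5 = -13 → (-1,-3,-13)
replace slot 1: 2·((-3)+(-13)) − (-1) = -31 → (-31,-3,-13)

-31,-3,-13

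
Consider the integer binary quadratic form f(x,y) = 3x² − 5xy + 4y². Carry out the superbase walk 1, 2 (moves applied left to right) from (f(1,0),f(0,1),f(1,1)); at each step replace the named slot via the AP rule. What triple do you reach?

start (3,4,2) = (f(1,0),f(0,1),f(1,1))
replace slot 1: 2·(4+2) − 3 = 9 → (9,4,2)
replace slot 2: 2·(9+2) − 4 = 18 → (9,18,2)

9,18,2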